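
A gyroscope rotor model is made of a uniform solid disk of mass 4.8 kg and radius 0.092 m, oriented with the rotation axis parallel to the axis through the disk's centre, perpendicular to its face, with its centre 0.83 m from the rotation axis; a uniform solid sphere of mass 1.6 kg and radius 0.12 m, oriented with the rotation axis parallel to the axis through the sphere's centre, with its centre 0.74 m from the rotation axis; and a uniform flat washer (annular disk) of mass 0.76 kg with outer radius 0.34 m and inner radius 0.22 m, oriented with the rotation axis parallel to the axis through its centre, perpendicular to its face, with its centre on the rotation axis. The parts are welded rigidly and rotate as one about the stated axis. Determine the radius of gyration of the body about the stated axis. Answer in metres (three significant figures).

Solid disk: I_cm = (1/2)MR² = (1/2)(4.8)(0.092)² = 0.020314 kg·m²; centre at d = 0.83 m, so the parallel axis theorem gives I = 0.020314 + (4.8)(0.83)² = 3.327 kg·m².
Solid sphere: I_cm = (2/5)MR² = (2/5)(1.6)(0.12)² = 0.009216 kg·m²; centre at d = 0.74 m, so the parallel axis theorem gives I = 0.009216 + (1.6)(0.74)² = 0.88538 kg·m².
Annular disk: I_cm = (1/2)M(R²+r²) = (1/2)(0.76)[(0.34)² + (0.22)²] = 0.06232 kg·m²; axis through the centre, so I = 0.06232 kg·m².
Total I = 4.2747 kg·m²; total mass M = 7.16 kg.
k = √(I/M) = √(4.2747/7.16) = 0.77268 m.

0.773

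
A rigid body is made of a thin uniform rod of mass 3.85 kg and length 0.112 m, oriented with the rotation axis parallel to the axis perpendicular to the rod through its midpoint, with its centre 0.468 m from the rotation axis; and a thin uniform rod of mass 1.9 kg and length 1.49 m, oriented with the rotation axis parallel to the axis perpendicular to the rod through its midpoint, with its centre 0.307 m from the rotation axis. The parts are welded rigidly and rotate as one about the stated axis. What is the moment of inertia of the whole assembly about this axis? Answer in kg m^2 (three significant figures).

Thin rod: I_cm = (1/12)ML² = (1/12)(3.85)(0.112)² = 0.0040245 kg m^2; centre at d = 0.468 m, so I = I_cm + Md² gives I = 0.0040245 + (3.85)(0.468)² = 0.84727 kg m^2.
Thin rod: I_cm = (1/12)ML² = (1/12)(1.9)(1.49)² = 0.35152 kg m^2; centre at d = 0.307 m, so I = I_cm + Md² gives I = 0.35152 + (1.9)(0.307)² = 0.53059 kg m^2.
Total I = 0.84727 + 0.53059 = 1.3779 kg m^2.

1.38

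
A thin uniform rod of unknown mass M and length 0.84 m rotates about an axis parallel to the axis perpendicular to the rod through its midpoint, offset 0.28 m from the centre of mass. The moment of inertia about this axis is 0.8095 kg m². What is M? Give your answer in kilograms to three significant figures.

5.90

I = I_cm + Md² = (1/12)ML² + Md² = M·[0.0833333·(0.84)² + (0.28)²] = M·0.1372.
So M = 0.8095 / 0.1372 = 5.9001 kg.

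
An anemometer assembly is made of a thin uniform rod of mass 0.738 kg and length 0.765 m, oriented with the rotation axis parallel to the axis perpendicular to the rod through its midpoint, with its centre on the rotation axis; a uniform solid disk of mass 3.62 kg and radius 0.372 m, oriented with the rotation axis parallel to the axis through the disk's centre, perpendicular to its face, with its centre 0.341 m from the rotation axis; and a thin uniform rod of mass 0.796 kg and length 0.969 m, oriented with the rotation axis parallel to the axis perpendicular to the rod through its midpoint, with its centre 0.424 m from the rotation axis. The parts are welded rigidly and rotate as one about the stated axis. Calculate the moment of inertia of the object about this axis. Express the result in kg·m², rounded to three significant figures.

0.913

Thin rod: I_cm = (1/12)ML² = (1/12)(0.738)(0.765)² = 0.035991 kg·m²; axis through the centre, so I = 0.035991 kg·m².
Solid disk: I_cm = (1/2)MR² = (1/2)(3.62)(0.372)² = 0.25048 kg·m²; centre at d = 0.341 m, so the parallel axis theorem gives I = 0.25048 + (3.62)(0.341)² = 0.67141 kg·m².
Thin rod: I_cm = (1/12)ML² = (1/12)(0.796)(0.969)² = 0.062284 kg·m²; centre at d = 0.424 m, so the parallel axis theorem gives I = 0.062284 + (0.796)(0.424)² = 0.20539 kg·m².
Total I = 0.035991 + 0.67141 + 0.20539 = 0.91279 kg·m².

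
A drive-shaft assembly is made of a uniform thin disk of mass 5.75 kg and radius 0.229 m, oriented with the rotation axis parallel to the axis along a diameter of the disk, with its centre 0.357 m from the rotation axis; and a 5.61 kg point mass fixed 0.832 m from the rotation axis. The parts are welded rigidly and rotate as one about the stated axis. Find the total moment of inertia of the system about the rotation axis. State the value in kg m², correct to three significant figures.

Thin disk: I_cm = (1/4)MR² = (1/4)(5.75)(0.229)² = 0.075384 kg m²; centre at d = 0.357 m, so the parallel axis theorem gives I = 0.075384 + (5.75)(0.357)² = 0.80822 kg m².
Point mass: I_cm = 0; centre at d = 0.832 m, so the parallel axis theorem gives I = 0 + (5.61)(0.832)² = 3.8834 kg m².
Total I = 0.80822 + 3.8834 = 4.6916 kg m².

4.69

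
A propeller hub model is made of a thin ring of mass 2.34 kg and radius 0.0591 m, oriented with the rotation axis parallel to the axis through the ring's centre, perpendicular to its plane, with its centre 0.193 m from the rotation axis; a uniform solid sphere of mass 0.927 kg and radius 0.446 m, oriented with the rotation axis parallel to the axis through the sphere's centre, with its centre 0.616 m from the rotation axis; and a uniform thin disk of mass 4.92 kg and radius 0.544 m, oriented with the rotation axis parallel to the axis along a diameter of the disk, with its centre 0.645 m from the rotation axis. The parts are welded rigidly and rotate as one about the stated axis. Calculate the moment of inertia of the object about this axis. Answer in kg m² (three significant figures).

2.93

Thin ring: I_cm = MR² = (2.34)(0.0591)² = 0.0081732 kg m²; centre at d = 0.193 m, so I = I_cm + Md² gives I = 0.0081732 + (2.34)(0.193)² = 0.095336 kg m².
Solid sphere: I_cm = (2/5)MR² = (2/5)(0.927)(0.446)² = 0.073758 kg m²; centre at d = 0.616 m, so I = I_cm + Md² gives I = 0.073758 + (0.927)(0.616)² = 0.42551 kg m².
Thin disk: I_cm = (1/4)MR² = (1/4)(4.92)(0.544)² = 0.364 kg m²; centre at d = 0.645 m, so I = I_cm + Md² gives I = 0.364 + (4.92)(0.645)² = 2.4108 kg m².
Total I = 0.095336 + 0.42551 + 2.4108 = 2.9317 kg m².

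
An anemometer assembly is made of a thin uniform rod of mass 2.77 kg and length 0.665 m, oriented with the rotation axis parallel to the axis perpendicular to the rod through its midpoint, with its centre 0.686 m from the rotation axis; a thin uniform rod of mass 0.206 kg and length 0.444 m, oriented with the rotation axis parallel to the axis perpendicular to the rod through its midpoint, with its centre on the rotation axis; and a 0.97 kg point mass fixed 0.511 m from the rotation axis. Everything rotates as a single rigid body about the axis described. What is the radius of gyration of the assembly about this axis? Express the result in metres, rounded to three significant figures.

Thin rod: I_cm = (1/12)ML² = (1/12)(2.77)(0.665)² = 0.10208 kg m^2; centre at d = 0.686 m, so the parallel axis theorem gives I = 0.10208 + (2.77)(0.686)² = 1.4056 kg m^2.
Thin rod: I_cm = (1/12)ML² = (1/12)(0.206)(0.444)² = 0.0033842 kg m^2; axis through the centre, so I = 0.0033842 kg m^2.
Point mass: I_cm = 0; centre at d = 0.511 m, so the parallel axis theorem gives I = 0 + (0.97)(0.511)² = 0.25329 kg m^2.
Total I = 1.6623 kg m^2; total mass M = 3.946 kg.
k = √(I/M) = √(1.6623/3.946) = 0.64905 m.

0.649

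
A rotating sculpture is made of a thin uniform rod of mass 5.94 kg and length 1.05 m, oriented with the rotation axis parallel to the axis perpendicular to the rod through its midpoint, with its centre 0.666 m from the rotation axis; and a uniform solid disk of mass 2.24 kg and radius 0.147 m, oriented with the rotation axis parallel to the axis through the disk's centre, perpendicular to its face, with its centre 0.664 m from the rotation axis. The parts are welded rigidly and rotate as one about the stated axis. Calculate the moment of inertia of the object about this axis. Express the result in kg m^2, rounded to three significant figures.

4.19

Thin rod: I_cm = (1/12)ML² = (1/12)(5.94)(1.05)² = 0.54574 kg m^2; centre at d = 0.666 m, so I = I_cm + Md² gives I = 0.54574 + (5.94)(0.666)² = 3.1805 kg m^2.
Solid disk: I_cm = (1/2)MR² = (1/2)(2.24)(0.147)² = 0.024202 kg m^2; centre at d = 0.664 m, so I = I_cm + Md² gives I = 0.024202 + (2.24)(0.664)² = 1.0118 kg m^2.
Total I = 3.1805 + 1.0118 = 4.1923 kg m^2.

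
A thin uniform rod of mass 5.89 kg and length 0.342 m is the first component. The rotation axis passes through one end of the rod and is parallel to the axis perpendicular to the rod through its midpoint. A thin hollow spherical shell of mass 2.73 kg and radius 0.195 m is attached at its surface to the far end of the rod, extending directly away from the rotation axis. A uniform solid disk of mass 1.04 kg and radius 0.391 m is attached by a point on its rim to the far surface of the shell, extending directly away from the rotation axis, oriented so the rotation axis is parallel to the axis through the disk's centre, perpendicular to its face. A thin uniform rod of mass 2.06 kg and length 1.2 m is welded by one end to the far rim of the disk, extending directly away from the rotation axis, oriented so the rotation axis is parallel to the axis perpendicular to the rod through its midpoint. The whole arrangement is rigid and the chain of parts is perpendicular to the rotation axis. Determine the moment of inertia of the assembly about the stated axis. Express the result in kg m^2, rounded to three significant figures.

11.9

Thin rod: I_cm = (1/12)ML² = (1/12)(5.89)(0.342)² = 0.05741 kg m^2; centre at d = 0.171 m, so I = I_cm + Md² gives I = 0.05741 + (5.89)(0.171)² = 0.22964 kg m^2.
Spherical shell: I_cm = (2/3)MR² = (2/3)(2.73)(0.195)² = 0.069206 kg m^2; centre at d = 0.171 + 0.171 + 0.195 = 0.537 m, so I = I_cm + Md² gives I = 0.069206 + (2.73)(0.537)² = 0.85645 kg m^2.
Solid disk: I_cm = (1/2)MR² = (1/2)(1.04)(0.391)² = 0.079498 kg m^2; centre at d = 0.171 + 0.171 + 0.195 + 0.195 + 0.391 = 1.123 m, so I = I_cm + Md² gives I = 0.079498 + (1.04)(1.123)² = 1.3911 kg m^2.
Thin rod: I_cm = (1/12)ML² = (1/12)(2.06)(1.2)² = 0.2472 kg m^2; centre at d = 0.171 + 0.171 + 0.195 + 0.195 + 0.391 + 0.391 + 0.6 = 2.114 m, so I = I_cm + Md² gives I = 0.2472 + (2.06)(2.114)² = 9.4533 kg m^2.
Total I = 0.22964 + 0.85645 + 1.3911 + 9.4533 = 11.93 kg m^2.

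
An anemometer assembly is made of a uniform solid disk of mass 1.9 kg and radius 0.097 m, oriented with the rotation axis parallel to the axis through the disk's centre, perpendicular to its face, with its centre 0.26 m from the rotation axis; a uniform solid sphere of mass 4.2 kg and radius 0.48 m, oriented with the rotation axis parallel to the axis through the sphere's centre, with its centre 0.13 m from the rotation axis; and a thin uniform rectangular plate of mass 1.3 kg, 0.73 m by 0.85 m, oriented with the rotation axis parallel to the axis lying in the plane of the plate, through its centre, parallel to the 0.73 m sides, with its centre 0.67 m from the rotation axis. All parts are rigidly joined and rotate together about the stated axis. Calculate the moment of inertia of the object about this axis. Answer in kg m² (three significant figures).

1.26

Solid disk: I_cm = (1/2)MR² = (1/2)(1.9)(0.097)² = 0.0089385 kg m²; centre at d = 0.26 m, so the parallel axis theorem gives I = 0.0089385 + (1.9)(0.26)² = 0.13738 kg m².
Solid sphere: I_cm = (2/5)MR² = (2/5)(4.2)(0.48)² = 0.38707 kg m²; centre at d = 0.13 m, so the parallel axis theorem gives I = 0.38707 + (4.2)(0.13)² = 0.45805 kg m².
Rectangular plate: I_cm = (1/12)Mb² = (1/12)(1.3)(0.85)² = 0.078271 kg m²; centre at d = 0.67 m, so the parallel axis theorem gives I = 0.078271 + (1.3)(0.67)² = 0.66184 kg m².
Total I = 0.13738 + 0.45805 + 0.66184 = 1.2573 kg m².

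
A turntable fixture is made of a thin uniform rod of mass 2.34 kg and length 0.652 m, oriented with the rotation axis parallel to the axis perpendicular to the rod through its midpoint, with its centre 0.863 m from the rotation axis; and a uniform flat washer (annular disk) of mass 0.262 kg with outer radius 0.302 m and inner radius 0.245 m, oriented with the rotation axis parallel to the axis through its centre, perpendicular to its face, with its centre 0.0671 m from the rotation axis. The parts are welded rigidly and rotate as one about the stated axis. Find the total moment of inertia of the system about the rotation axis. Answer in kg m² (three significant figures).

Thin rod: I_cm = (1/12)ML² = (1/12)(2.34)(0.652)² = 0.082895 kg m²; centre at d = 0.863 m, so I = I_cm + Md² gives I = 0.082895 + (2.34)(0.863)² = 1.8257 kg m².
Annular disk: I_cm = (1/2)M(R²+r²) = (1/2)(0.262)[(0.302)² + (0.245)²] = 0.019811 kg m²; centre at d = 0.0671 m, so I = I_cm + Md² gives I = 0.019811 + (0.262)(0.0671)² = 0.020991 kg m².
Total I = 1.8257 + 0.020991 = 1.8466 kg m².

1.85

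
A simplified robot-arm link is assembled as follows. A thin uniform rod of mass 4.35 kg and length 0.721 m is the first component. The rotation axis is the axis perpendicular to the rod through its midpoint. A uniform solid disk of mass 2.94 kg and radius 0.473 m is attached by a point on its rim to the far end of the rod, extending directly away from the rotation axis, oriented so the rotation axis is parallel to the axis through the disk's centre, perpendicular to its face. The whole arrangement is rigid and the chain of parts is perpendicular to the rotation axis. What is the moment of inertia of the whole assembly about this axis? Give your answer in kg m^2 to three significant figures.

2.56

Thin rod: I_cm = (1/12)ML² = (1/12)(4.35)(0.721)² = 0.18844 kg m^2; axis through the centre, so I = 0.18844 kg m^2.
Solid disk: I_cm = (1/2)MR² = (1/2)(2.94)(0.473)² = 0.32888 kg m^2; centre at d = 0.3605 + 0.473 = 0.8335 m, so I = I_cm + Md² gives I = 0.32888 + (2.94)(0.8335)² = 2.3714 kg m^2.
Total I = 0.18844 + 2.3714 = 2.5598 kg m^2.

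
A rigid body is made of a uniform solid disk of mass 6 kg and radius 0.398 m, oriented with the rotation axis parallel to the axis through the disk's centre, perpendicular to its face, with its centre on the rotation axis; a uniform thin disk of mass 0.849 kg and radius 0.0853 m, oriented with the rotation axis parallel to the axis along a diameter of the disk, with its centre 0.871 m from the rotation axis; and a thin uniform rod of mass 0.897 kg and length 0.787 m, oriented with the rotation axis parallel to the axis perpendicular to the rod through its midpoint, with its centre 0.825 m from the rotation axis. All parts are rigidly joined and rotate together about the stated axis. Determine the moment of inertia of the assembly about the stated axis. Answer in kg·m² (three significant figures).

Solid disk: I_cm = (1/2)MR² = (1/2)(6)(0.398)² = 0.47521 kg·m²; axis through the centre, so I = 0.47521 kg·m².
Thin disk: I_cm = (1/4)MR² = (1/4)(0.849)(0.0853)² = 0.0015444 kg·m²; centre at d = 0.871 m, so the parallel axis theorem gives I = 0.0015444 + (0.849)(0.871)² = 0.64563 kg·m².
Thin rod: I_cm = (1/12)ML² = (1/12)(0.897)(0.787)² = 0.046298 kg·m²; centre at d = 0.825 m, so the parallel axis theorem gives I = 0.046298 + (0.897)(0.825)² = 0.65682 kg·m².
Total I = 0.47521 + 0.64563 + 0.65682 = 1.7777 kg·m².

1.78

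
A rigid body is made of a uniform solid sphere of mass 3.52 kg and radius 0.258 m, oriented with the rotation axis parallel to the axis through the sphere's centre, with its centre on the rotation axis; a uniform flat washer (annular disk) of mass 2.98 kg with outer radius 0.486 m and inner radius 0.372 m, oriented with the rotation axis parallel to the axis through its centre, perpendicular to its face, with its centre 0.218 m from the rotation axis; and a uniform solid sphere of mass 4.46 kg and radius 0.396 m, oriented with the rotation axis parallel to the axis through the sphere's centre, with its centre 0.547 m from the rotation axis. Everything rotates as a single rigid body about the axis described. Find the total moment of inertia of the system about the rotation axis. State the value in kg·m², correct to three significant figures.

Solid sphere: I_cm = (2/5)MR² = (2/5)(3.52)(0.258)² = 0.093722 kg·m²; axis through the centre, so I = 0.093722 kg·m².
Annular disk: I_cm = (1/2)M(R²+r²) = (1/2)(2.98)[(0.486)² + (0.372)²] = 0.55812 kg·m²; centre at d = 0.218 m, so the parallel axis theorem gives I = 0.55812 + (2.98)(0.218)² = 0.69975 kg·m².
Solid sphere: I_cm = (2/5)MR² = (2/5)(4.46)(0.396)² = 0.27976 kg·m²; centre at d = 0.547 m, so the parallel axis theorem gives I = 0.27976 + (4.46)(0.547)² = 1.6142 kg·m².
Total I = 0.093722 + 0.69975 + 1.6142 = 2.4077 kg·m².

2.41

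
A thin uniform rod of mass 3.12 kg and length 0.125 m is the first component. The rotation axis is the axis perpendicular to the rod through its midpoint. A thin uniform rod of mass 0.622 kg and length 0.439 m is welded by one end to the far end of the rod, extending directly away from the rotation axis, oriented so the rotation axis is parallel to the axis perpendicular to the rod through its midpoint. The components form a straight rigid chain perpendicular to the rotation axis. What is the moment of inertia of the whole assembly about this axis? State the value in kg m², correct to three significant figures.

0.0635

Thin rod: I_cm = (1/12)ML² = (1/12)(3.12)(0.125)² = 0.0040625 kg m²; axis through the centre, so I = 0.0040625 kg m².
Thin rod: I_cm = (1/12)ML² = (1/12)(0.622)(0.439)² = 0.0099894 kg m²; centre at d = 0.0625 + 0.2195 = 0.282 m, so I = I_cm + Md² gives I = 0.0099894 + (0.622)(0.282)² = 0.059453 kg m².
Total I = 0.0040625 + 0.059453 = 0.063516 kg m².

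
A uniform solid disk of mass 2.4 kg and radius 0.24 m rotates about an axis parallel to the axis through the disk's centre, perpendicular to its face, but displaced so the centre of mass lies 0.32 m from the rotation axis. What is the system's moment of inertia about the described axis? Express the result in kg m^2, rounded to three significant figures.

0.315

I_cm = (1/2)MR² = (1/2)(2.4)(0.24)² = 0.06912 kg m^2; centre at d = 0.32 m, so I = I_cm + Md² gives I = 0.06912 + (2.4)(0.32)² = 0.31488 kg m^2.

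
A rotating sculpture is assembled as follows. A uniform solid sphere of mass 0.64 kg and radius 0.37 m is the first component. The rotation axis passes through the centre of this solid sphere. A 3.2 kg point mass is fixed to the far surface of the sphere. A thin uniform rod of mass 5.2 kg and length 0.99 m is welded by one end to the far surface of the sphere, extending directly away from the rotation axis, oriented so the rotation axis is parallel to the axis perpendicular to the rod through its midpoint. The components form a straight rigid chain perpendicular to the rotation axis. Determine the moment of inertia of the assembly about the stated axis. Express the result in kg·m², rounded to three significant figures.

4.79

Solid sphere: I_cm = (2/5)MR² = (2/5)(0.64)(0.37)² = 0.035046 kg·m²; axis through the centre, so I = 0.035046 kg·m².
Point mass: I_cm = 0; centre at d = 0.37 m, so the parallel axis theorem gives I = 0 + (3.2)(0.37)² = 0.43808 kg·m².
Thin rod: I_cm = (1/12)ML² = (1/12)(5.2)(0.99)² = 0.42471 kg·m²; centre at d = 0.37 + 0.495 = 0.865 m, so the parallel axis theorem gives I = 0.42471 + (5.2)(0.865)² = 4.3155 kg·m².
Total I = 0.035046 + 0.43808 + 4.3155 = 4.7886 kg·m².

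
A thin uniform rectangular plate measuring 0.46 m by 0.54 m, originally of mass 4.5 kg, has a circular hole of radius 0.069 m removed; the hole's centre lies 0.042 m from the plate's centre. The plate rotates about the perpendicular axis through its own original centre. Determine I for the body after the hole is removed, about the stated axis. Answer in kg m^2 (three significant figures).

Unpierced body about its centre: I₀ = (1/12)M(a²+b²) = (1/12)(4.5)[(0.46)² + (0.54)²] = 0.1887 kg m^2.
The removed disk has mass m = M·πr²/(ab) = (4.5)·π(0.069)²/(0.46·0.54) = 0.27096 kg (same uniform areal density).
Its moment of inertia about the rotation axis (parallel-axis theorem): I_hole = (1/2)mr² + md² = (1/2)(0.27096)(0.069)² + (0.27096)(0.042)² = 0.001123 kg m^2.
Treating the hole as negative mass, I = I₀ − I_hole = 0.1887 − 0.001123 = 0.18758 kg m^2.

0.188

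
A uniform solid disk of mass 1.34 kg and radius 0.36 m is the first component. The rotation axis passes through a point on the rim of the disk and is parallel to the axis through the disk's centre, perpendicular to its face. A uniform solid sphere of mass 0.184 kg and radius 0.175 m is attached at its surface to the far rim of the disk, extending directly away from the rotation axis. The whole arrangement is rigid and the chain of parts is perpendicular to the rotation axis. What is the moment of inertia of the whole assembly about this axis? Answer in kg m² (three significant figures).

0.410

Solid disk: I_cm = (1/2)MR² = (1/2)(1.34)(0.36)² = 0.086832 kg m²; centre at d = 0.36 m, so the parallel axis theorem gives I = 0.086832 + (1.34)(0.36)² = 0.2605 kg m².
Solid sphere: I_cm = (2/5)MR² = (2/5)(0.184)(0.175)² = 0.002254 kg m²; centre at d = 0.36 + 0.36 + 0.175 = 0.895 m, so the parallel axis theorem gives I = 0.002254 + (0.184)(0.895)² = 0.14964 kg m².
Total I = 0.2605 + 0.14964 = 0.41014 kg m².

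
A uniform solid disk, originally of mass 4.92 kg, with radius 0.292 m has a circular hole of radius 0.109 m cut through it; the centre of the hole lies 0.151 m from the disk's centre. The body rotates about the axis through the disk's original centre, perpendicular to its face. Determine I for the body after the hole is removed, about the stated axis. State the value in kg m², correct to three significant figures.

0.190

Unpierced body about its centre: I₀ = (1/2)MR² = (1/2)(4.92)(0.292)² = 0.20975 kg m².
The removed disk has mass m = M·(r/R)² = (4.92)(0.109/0.292)² = 0.68557 kg (same uniform areal density).
Its moment of inertia about the rotation axis (parallel-axis theorem): I_hole = (1/2)mr² + md² = (1/2)(0.68557)(0.109)² + (0.68557)(0.151)² = 0.019704 kg m².
Treating the hole as negative mass, I = I₀ − I_hole = 0.20975 − 0.019704 = 0.19005 kg m².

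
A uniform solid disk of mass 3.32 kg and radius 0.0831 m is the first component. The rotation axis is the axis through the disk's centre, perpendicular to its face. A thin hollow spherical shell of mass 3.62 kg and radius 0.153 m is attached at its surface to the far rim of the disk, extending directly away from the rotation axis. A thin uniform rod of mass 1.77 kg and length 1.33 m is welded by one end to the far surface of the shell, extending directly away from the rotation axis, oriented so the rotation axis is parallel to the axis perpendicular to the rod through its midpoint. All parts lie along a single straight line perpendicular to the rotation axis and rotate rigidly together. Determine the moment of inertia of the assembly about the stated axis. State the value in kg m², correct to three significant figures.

2.50

Solid disk: I_cm = (1/2)MR² = (1/2)(3.32)(0.0831)² = 0.011463 kg m²; axis through the centre, so I = 0.011463 kg m².
Spherical shell: I_cm = (2/3)MR² = (2/3)(3.62)(0.153)² = 0.056494 kg m²; centre at d = 0.0831 + 0.153 = 0.2361 m, so I = I_cm + Md² gives I = 0.056494 + (3.62)(0.2361)² = 0.25828 kg m².
Thin rod: I_cm = (1/12)ML² = (1/12)(1.77)(1.33)² = 0.26091 kg m²; centre at d = 0.0831 + 0.153 + 0.153 + 0.665 = 1.0541 m, so I = I_cm + Md² gives I = 0.26091 + (1.77)(1.0541)² = 2.2276 kg m².
Total I = 0.011463 + 0.25828 + 2.2276 = 2.4974 kg m².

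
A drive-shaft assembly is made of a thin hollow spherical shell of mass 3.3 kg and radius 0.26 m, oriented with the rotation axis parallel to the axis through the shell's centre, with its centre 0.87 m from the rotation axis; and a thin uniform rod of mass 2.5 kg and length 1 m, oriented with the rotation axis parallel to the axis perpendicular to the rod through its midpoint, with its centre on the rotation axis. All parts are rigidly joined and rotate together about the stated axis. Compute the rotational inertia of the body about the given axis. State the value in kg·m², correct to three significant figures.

Spherical shell: I_cm = (2/3)MR² = (2/3)(3.3)(0.26)² = 0.14872 kg·m²; centre at d = 0.87 m, so I = I_cm + Md² gives I = 0.14872 + (3.3)(0.87)² = 2.6465 kg·m².
Thin rod: I_cm = (1/12)ML² = (1/12)(2.5)(1)² = 0.20833 kg·m²; axis through the centre, so I = 0.20833 kg·m².
Total I = 2.6465 + 0.20833 = 2.8548 kg·m².

2.85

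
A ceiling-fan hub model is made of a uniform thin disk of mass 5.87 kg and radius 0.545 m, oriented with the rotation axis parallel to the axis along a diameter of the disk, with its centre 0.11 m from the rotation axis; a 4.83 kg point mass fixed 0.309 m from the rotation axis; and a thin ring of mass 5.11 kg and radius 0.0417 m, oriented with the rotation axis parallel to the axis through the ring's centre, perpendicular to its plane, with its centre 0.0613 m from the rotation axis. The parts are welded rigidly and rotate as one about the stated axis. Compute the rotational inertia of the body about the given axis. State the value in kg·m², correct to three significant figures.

0.996

Thin disk: I_cm = (1/4)MR² = (1/4)(5.87)(0.545)² = 0.43588 kg·m²; centre at d = 0.11 m, so the parallel axis theorem gives I = 0.43588 + (5.87)(0.11)² = 0.50691 kg·m².
Point mass: I_cm = 0; centre at d = 0.309 m, so the parallel axis theorem gives I = 0 + (4.83)(0.309)² = 0.46117 kg·m².
Thin ring: I_cm = MR² = (5.11)(0.0417)² = 0.0088857 kg·m²; centre at d = 0.0613 m, so the parallel axis theorem gives I = 0.0088857 + (5.11)(0.0613)² = 0.028088 kg·m².
Total I = 0.50691 + 0.46117 + 0.028088 = 0.99617 kg·m².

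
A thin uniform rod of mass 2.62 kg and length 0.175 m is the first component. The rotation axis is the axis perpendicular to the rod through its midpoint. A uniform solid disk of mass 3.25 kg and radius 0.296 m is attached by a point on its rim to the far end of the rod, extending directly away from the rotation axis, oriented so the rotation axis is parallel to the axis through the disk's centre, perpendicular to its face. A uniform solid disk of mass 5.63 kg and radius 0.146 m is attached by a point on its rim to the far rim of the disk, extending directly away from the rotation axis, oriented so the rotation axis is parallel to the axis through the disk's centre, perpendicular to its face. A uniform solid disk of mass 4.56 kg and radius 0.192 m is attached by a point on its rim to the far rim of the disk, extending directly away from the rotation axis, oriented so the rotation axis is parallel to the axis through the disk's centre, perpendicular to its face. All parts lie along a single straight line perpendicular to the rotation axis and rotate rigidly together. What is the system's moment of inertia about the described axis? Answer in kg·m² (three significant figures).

Thin rod: I_cm = (1/12)ML² = (1/12)(2.62)(0.175)² = 0.0066865 kg·m²; axis through the centre, so I = 0.0066865 kg·m².
Solid disk: I_cm = (1/2)MR² = (1/2)(3.25)(0.296)² = 0.14238 kg·m²; centre at d = 0.0875 + 0.296 = 0.3835 m, so the parallel axis theorem gives I = 0.14238 + (3.25)(0.3835)² = 0.62036 kg·m².
Solid disk: I_cm = (1/2)MR² = (1/2)(5.63)(0.146)² = 0.060005 kg·m²; centre at d = 0.0875 + 0.296 + 0.296 + 0.146 = 0.8255 m, so the parallel axis theorem gives I = 0.060005 + (5.63)(0.8255)² = 3.8966 kg·m².
Solid disk: I_cm = (1/2)MR² = (1/2)(4.56)(0.192)² = 0.08405 kg·m²; centre at d = 0.0875 + 0.296 + 0.296 + 0.146 + 0.146 + 0.192 = 1.1635 m, so the parallel axis theorem gives I = 0.08405 + (4.56)(1.1635)² = 6.2571 kg·m².
Total I = 0.0066865 + 0.62036 + 3.8966 + 6.2571 = 10.781 kg·m².

10.8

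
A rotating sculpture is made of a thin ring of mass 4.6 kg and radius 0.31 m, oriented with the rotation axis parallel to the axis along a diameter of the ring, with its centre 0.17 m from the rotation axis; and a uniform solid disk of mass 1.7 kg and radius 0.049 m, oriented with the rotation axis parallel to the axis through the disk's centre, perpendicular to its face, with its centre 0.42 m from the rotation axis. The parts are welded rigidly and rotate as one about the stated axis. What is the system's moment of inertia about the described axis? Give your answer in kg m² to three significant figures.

0.656

Thin ring: I_cm = (1/2)MR² = (1/2)(4.6)(0.31)² = 0.22103 kg m²; centre at d = 0.17 m, so the parallel axis theorem gives I = 0.22103 + (4.6)(0.17)² = 0.35397 kg m².
Solid disk: I_cm = (1/2)MR² = (1/2)(1.7)(0.049)² = 0.0020409 kg m²; centre at d = 0.42 m, so the parallel axis theorem gives I = 0.0020409 + (1.7)(0.42)² = 0.30192 kg m².
Total I = 0.35397 + 0.30192 = 0.65589 kg m².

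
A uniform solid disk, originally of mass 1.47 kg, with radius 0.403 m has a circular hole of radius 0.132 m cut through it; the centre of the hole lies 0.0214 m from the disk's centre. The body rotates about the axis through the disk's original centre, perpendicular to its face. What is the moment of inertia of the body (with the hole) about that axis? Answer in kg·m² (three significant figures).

0.118

Unpierced body about its centre: I₀ = (1/2)MR² = (1/2)(1.47)(0.403)² = 0.11937 kg·m².
The removed disk has mass m = M·(r/R)² = (1.47)(0.132/0.403)² = 0.15771 kg (same uniform areal density).
Its moment of inertia about the rotation axis (parallel-axis theorem): I_hole = (1/2)mr² + md² = (1/2)(0.15771)(0.132)² + (0.15771)(0.0214)² = 0.0014462 kg·m².
Treating the hole as negative mass, I = I₀ − I_hole = 0.11937 − 0.0014462 = 0.11792 kg·m².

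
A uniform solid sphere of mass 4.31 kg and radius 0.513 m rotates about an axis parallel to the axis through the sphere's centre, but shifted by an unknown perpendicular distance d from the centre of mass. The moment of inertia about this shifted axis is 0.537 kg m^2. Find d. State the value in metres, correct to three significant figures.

About the centre-of-mass axis, I_cm = (2/5)MR² = (2/5)(4.31)(0.513)² = 0.4537 kg m^2.
Parallel axis theorem: I = I_cm + Md², so Md² = 0.537 − 0.4537 = 0.083297 kg m^2.
d = √(0.083297 / 4.31) = 0.13902 m.

0.139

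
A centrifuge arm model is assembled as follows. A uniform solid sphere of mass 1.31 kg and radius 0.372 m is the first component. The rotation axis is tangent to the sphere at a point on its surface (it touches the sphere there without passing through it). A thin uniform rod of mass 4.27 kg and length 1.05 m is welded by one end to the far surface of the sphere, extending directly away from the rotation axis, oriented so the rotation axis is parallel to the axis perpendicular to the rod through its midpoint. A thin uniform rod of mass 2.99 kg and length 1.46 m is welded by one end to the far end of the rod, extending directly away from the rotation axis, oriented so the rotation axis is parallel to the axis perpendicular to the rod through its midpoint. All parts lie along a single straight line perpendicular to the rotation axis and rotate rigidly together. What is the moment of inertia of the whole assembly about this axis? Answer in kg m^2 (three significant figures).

27.1

Solid sphere: I_cm = (2/5)MR² = (2/5)(1.31)(0.372)² = 0.072513 kg m^2; centre at d = 0.372 m, so the parallel axis theorem gives I = 0.072513 + (1.31)(0.372)² = 0.2538 kg m^2.
Thin rod: I_cm = (1/12)ML² = (1/12)(4.27)(1.05)² = 0.39231 kg m^2; centre at d = 0.372 + 0.372 + 0.525 = 1.269 m, so the parallel axis theorem gives I = 0.39231 + (4.27)(1.269)² = 7.2685 kg m^2.
Thin rod: I_cm = (1/12)ML² = (1/12)(2.99)(1.46)² = 0.53112 kg m^2; centre at d = 0.372 + 0.372 + 0.525 + 0.525 + 0.73 = 2.524 m, so the parallel axis theorem gives I = 0.53112 + (2.99)(2.524)² = 19.579 kg m^2.
Total I = 0.2538 + 7.2685 + 19.579 = 27.101 kg m^2.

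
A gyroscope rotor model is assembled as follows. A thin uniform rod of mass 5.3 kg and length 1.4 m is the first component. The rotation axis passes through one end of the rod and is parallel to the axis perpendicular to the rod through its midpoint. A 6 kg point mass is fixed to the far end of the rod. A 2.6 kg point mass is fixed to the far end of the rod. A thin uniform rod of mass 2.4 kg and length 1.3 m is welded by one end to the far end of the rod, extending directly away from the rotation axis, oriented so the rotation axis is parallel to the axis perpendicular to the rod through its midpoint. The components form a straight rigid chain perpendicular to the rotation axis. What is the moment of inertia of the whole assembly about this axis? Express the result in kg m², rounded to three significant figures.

Thin rod: I_cm = (1/12)ML² = (1/12)(5.3)(1.4)² = 0.86567 kg m²; centre at d = 0.7 m, so I = I_cm + Md² gives I = 0.86567 + (5.3)(0.7)² = 3.4627 kg m².
Point mass: I_cm = 0; centre at d = 0.7 + 0.7 = 1.4 m, so I = I_cm + Md² gives I = 0 + (6)(1.4)² = 11.76 kg m².
Point mass: I_cm = 0; centre at d = 0.7 + 0.7 = 1.4 m, so I = I_cm + Md² gives I = 0 + (2.6)(1.4)² = 5.096 kg m².
Thin rod: I_cm = (1/12)ML² = (1/12)(2.4)(1.3)² = 0.338 kg m²; centre at d = 0.7 + 0.7 + 0.65 = 2.05 m, so I = I_cm + Md² gives I = 0.338 + (2.4)(2.05)² = 10.424 kg m².
Total I = 3.4627 + 11.76 + 5.096 + 10.424 = 30.743 kg m².

30.7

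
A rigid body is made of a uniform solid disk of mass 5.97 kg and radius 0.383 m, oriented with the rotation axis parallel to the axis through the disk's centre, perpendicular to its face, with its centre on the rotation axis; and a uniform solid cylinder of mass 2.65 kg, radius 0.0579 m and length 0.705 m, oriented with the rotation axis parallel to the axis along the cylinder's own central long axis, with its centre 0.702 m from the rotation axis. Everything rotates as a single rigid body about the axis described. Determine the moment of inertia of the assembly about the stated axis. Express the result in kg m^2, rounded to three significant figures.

Solid disk: I_cm = (1/2)MR² = (1/2)(5.97)(0.383)² = 0.43787 kg m^2; axis through the centre, so I = 0.43787 kg m^2.
Solid cylinder: I_cm = (1/2)MR² = (1/2)(2.65)(0.0579)² = 0.0044419 kg m^2; centre at d = 0.702 m, so the parallel axis theorem gives I = 0.0044419 + (2.65)(0.702)² = 1.3104 kg m^2.
Total I = 0.43787 + 1.3104 = 1.7482 kg m^2.

1.75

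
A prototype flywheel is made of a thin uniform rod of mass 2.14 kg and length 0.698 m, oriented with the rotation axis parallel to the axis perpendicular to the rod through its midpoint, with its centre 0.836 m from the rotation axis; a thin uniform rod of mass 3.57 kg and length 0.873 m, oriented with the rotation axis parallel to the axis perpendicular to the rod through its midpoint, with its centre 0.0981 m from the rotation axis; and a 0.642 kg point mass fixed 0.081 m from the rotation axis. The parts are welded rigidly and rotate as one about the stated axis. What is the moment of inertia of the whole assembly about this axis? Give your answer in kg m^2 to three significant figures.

1.85

Thin rod: I_cm = (1/12)ML² = (1/12)(2.14)(0.698)² = 0.086885 kg m^2; centre at d = 0.836 m, so I = I_cm + Md² gives I = 0.086885 + (2.14)(0.836)² = 1.5825 kg m^2.
Thin rod: I_cm = (1/12)ML² = (1/12)(3.57)(0.873)² = 0.22673 kg m^2; centre at d = 0.0981 m, so I = I_cm + Md² gives I = 0.22673 + (3.57)(0.0981)² = 0.26109 kg m^2.
Point mass: I_cm = 0; centre at d = 0.081 m, so I = I_cm + Md² gives I = 0 + (0.642)(0.081)² = 0.0042122 kg m^2.
Total I = 1.5825 + 0.26109 + 0.0042122 = 1.8478 kg m^2.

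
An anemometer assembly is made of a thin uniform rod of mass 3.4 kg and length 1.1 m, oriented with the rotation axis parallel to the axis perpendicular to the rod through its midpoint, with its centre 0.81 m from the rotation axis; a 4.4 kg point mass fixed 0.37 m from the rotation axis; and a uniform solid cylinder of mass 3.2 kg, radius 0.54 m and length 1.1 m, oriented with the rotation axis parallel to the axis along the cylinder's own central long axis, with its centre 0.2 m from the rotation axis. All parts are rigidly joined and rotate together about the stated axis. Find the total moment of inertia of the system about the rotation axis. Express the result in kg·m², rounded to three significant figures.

Thin rod: I_cm = (1/12)ML² = (1/12)(3.4)(1.1)² = 0.34283 kg·m²; centre at d = 0.81 m, so I = I_cm + Md² gives I = 0.34283 + (3.4)(0.81)² = 2.5736 kg·m².
Point mass: I_cm = 0; centre at d = 0.37 m, so I = I_cm + Md² gives I = 0 + (4.4)(0.37)² = 0.60236 kg·m².
Solid cylinder: I_cm = (1/2)MR² = (1/2)(3.2)(0.54)² = 0.46656 kg·m²; centre at d = 0.2 m, so I = I_cm + Md² gives I = 0.46656 + (3.2)(0.2)² = 0.59456 kg·m².
Total I = 2.5736 + 0.60236 + 0.59456 = 3.7705 kg·m².

3.77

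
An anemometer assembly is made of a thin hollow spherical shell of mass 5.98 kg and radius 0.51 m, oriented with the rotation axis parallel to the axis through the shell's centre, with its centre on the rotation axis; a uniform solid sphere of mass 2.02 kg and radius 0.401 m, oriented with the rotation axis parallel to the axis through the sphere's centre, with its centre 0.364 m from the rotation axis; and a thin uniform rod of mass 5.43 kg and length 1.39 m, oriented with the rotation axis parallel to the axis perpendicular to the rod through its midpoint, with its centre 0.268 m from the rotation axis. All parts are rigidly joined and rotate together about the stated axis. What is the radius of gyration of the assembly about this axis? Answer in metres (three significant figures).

0.448

Spherical shell: I_cm = (2/3)MR² = (2/3)(5.98)(0.51)² = 1.0369 kg m^2; axis through the centre, so I = 1.0369 kg m^2.
Solid sphere: I_cm = (2/5)MR² = (2/5)(2.02)(0.401)² = 0.12993 kg m^2; centre at d = 0.364 m, so the parallel axis theorem gives I = 0.12993 + (2.02)(0.364)² = 0.39757 kg m^2.
Thin rod: I_cm = (1/12)ML² = (1/12)(5.43)(1.39)² = 0.87428 kg m^2; centre at d = 0.268 m, so the parallel axis theorem gives I = 0.87428 + (5.43)(0.268)² = 1.2643 kg m^2.
Total I = 2.6988 kg m^2; total mass M = 13.43 kg.
k = √(I/M) = √(2.6988/13.43) = 0.44828 m.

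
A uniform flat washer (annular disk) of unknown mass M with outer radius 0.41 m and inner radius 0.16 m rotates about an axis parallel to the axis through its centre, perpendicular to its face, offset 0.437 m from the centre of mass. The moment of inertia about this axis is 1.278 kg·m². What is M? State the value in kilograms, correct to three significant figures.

I = I_cm + Md² = (1/2)M(R²+r²) + Md² = M·[0.5·[(0.41)² + (0.16)²] + (0.437)²] = M·0.28782.
So M = 1.278 / 0.28782 = 4.4403 kg.

4.44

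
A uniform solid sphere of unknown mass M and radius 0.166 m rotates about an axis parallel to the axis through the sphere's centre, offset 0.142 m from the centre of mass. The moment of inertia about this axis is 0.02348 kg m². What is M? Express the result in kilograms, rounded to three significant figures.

0.753

I = I_cm + Md² = (2/5)MR² + Md² = M·[0.4·(0.166)² + (0.142)²] = M·0.031186.
So M = 0.02348 / 0.031186 = 0.75289 kg.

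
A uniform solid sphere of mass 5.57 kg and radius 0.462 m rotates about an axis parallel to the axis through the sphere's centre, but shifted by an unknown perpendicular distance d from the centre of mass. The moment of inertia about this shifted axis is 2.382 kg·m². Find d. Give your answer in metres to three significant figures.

0.585

About the centre-of-mass axis, I_cm = (2/5)MR² = (2/5)(5.57)(0.462)² = 0.47555 kg·m².
Parallel axis theorem: I = I_cm + Md², so Md² = 2.382 − 0.47555 = 1.9064 kg·m².
d = √(1.9064 / 5.57) = 0.58504 m.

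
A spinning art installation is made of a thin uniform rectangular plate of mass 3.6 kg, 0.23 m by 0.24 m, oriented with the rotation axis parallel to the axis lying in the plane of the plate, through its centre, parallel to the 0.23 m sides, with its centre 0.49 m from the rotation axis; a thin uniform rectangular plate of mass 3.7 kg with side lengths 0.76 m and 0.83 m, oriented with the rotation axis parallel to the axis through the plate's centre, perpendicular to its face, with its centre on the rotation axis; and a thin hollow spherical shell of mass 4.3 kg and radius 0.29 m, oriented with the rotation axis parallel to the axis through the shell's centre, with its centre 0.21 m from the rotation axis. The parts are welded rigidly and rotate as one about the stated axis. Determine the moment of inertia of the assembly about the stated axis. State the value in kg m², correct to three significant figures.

Rectangular plate: I_cm = (1/12)Mb² = (1/12)(3.6)(0.24)² = 0.01728 kg m²; centre at d = 0.49 m, so the parallel axis theorem gives I = 0.01728 + (3.6)(0.49)² = 0.88164 kg m².
Rectangular plate: I_cm = (1/12)M(a²+b²) = (1/12)(3.7)[(0.76)² + (0.83)²] = 0.3905 kg m²; axis through the centre, so I = 0.3905 kg m².
Spherical shell: I_cm = (2/3)MR² = (2/3)(4.3)(0.29)² = 0.24109 kg m²; centre at d = 0.21 m, so the parallel axis theorem gives I = 0.24109 + (4.3)(0.21)² = 0.43072 kg m².
Total I = 0.88164 + 0.3905 + 0.43072 = 1.7029 kg m².

1.70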